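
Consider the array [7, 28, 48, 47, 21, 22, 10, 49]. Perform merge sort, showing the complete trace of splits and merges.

Merge sort trace:

Split: [7, 28, 48, 47, 21, 22, 10, 49] -> [7, 28, 48, 47] and [21, 22, 10, 49]
  Split: [7, 28, 48, 47] -> [7, 28] and [48, 47]
    Split: [7, 28] -> [7] and [28]
    Merge: [7] + [28] -> [7, 28]
    Split: [48, 47] -> [48] and [47]
    Merge: [48] + [47] -> [47, 48]
  Merge: [7, 28] + [47, 48] -> [7, 28, 47, 48]
  Split: [21, 22, 10, 49] -> [21, 22] and [10, 49]
    Split: [21, 22] -> [21] and [22]
    Merge: [21] + [22] -> [21, 22]
    Split: [10, 49] -> [10] and [49]
    Merge: [10] + [49] -> [10, 49]
  Merge: [21, 22] + [10, 49] -> [10, 21, 22, 49]
Merge: [7, 28, 47, 48] + [10, 21, 22, 49] -> [7, 10, 21, 22, 28, 47, 48, 49]

Final sorted array: [7, 10, 21, 22, 28, 47, 48, 49]

The merge sort proceeds by recursively splitting the array and merging sorted halves.
After all merges, the sorted array is [7, 10, 21, 22, 28, 47, 48, 49].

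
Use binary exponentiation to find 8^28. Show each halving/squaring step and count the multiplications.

Computing 8^28 by squaring (build up from 8^1; each line after the first costs one multiplication):

8^1 = 8
8^2 = (8^1)^2 = 8^2 = 64
8^3 = 8 * 8^2 = 8 * 64 = 512
8^6 = (8^3)^2 = 512^2 = 262144
8^7 = 8 * 8^6 = 8 * 262144 = 2097152
8^14 = (8^7)^2 = 2097152^2 = 4398046511104
8^28 = (8^14)^2 = 4398046511104^2 = 19342813113834066795298816

Result: 19342813113834066795298816
Multiplications needed: 6 (6 lines after 8^1)

8^28 = 19342813113834066795298816. Using exponentiation by squaring, this requires 6 multiplications. The key idea: if the exponent is even, square the half-power; if odd, multiply by the base once.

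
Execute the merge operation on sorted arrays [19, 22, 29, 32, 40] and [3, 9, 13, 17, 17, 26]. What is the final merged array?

Merging process:

Compare 19 vs 3: take 3 from right. Merged: [3]
Compare 19 vs 9: take 9 from right. Merged: [3, 9]
Compare 19 vs 13: take 13 from right. Merged: [3, 9, 13]
Compare 19 vs 17: take 17 from right. Merged: [3, 9, 13, 17]
Compare 19 vs 17: take 17 from right. Merged: [3, 9, 13, 17, 17]
Compare 19 vs 26: take 19 from left. Merged: [3, 9, 13, 17, 17, 19]
Compare 22 vs 26: take 22 from left. Merged: [3, 9, 13, 17, 17, 19, 22]
Compare 29 vs 26: take 26 from right. Merged: [3, 9, 13, 17, 17, 19, 22, 26]
Append remaining from left: [29, 32, 40]. Merged: [3, 9, 13, 17, 17, 19, 22, 26, 29, 32, 40]

Final merged array: [3, 9, 13, 17, 17, 19, 22, 26, 29, 32, 40]
Total comparisons: 8

The merged array is [3, 9, 13, 17, 17, 19, 22, 26, 29, 32, 40], requiring 8 comparisons. The merge step runs in O(n) time where n is the total number of elements.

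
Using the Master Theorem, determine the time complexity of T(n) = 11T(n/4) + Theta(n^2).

Master Theorem for T(n) = 11T(n/4) + O(n^2):

a = 11, b = 4, c = 2
log_b(a) = log_4(11) = 1.7297

Case 3: c = 2 > log_4(11) = 1.7297
T(n) = O(n^2) = O(n^2)

For T(n) = 11T(n/4) + O(n^2): log_4(11) = 1.7297. This is Case 3 of the Master Theorem (c > log_b(a), work dominated by root), giving O(n^2).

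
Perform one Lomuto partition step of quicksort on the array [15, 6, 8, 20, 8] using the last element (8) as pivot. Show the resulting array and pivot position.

Lomuto partition with pivot = 8:

Initial array: [15, 6, 8, 20, 8]

arr[0]=15 > 8: no swap
arr[1]=6 <= 8: swap with position 0, array becomes [6, 15, 8, 20, 8]
arr[2]=8 <= 8: swap with position 1, array becomes [6, 8, 15, 20, 8]
arr[3]=20 > 8: no swap

Place pivot at position 2: [6, 8, 8, 20, 15]
Pivot position: 2

After partitioning with pivot 8, the array becomes [6, 8, 8, 20, 15]. The pivot is placed at index 2. All elements to the left of the pivot are <= 8, and all elements to the right are > 8.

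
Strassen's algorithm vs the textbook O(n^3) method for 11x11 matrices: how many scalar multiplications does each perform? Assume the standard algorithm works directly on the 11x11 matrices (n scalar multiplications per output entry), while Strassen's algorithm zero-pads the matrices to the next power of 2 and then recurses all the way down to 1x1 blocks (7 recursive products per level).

Matrix multiplication for 11x11 matrices:

Strassen's algorithm requires power-of-2 dimensions. Pad 11x11 to 16x16 (next power of 2).

Standard algorithm: 11^3 = 1331 multiplications
Strassen's algorithm: 7^(log2(16)) = 7^4 = 2401 multiplications
Difference: 1331 - 2401 = -1070 (Strassen uses MORE here due to padding overhead — for small or just-over-power-of-2 n, padding can outweigh the per-level savings)

Standard: 1331 multiplications (11^3). Strassen: 2401 multiplications (7^4, after padding to 16x16). Strassen reduces 8 recursive multiplications to 7 at each level.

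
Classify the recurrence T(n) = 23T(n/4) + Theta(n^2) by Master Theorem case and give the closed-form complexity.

Master Theorem for T(n) = 23T(n/4) + O(n^2):

a = 23, b = 4, c = 2
log_b(a) = log_4(23) = 2.2618

Case 1: c = 2 < log_4(23) = 2.2618
T(n) = O(n^(log_4 23))

For T(n) = 23T(n/4) + O(n^2): log_4(23) = 2.2618. This is Case 1 of the Master Theorem (c < log_b(a), work dominated by leaves), giving O(n^(log_4 23)).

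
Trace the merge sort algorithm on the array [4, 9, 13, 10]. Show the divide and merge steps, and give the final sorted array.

Merge sort trace:

Split: [4, 9, 13, 10] -> [4, 9] and [13, 10]
  Split: [4, 9] -> [4] and [9]
  Merge: [4] + [9] -> [4, 9]
  Split: [13, 10] -> [13] and [10]
  Merge: [13] + [10] -> [10, 13]
Merge: [4, 9] + [10, 13] -> [4, 9, 10, 13]

Final sorted array: [4, 9, 10, 13]

The merge sort proceeds by recursively splitting the array and merging sorted halves.
After all merges, the sorted array is [4, 9, 10, 13].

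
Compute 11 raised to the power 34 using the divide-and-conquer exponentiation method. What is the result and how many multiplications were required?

Computing 11^34 by squaring (build up from 11^1; each line after the first costs one multiplication):

11^1 = 11
11^2 = (11^1)^2 = 11^2 = 121
11^4 = (11^2)^2 = 121^2 = 14641
11^8 = (11^4)^2 = 14641^2 = 214358881
11^16 = (11^8)^2 = 214358881^2 = 45949729863572161
11^17 = 11 * 11^16 = 11 * 45949729863572161 = 505447028499293771
11^34 = (11^17)^2 = 505447028499293771^2 = 255476698618765889551019445759400441

Result: 255476698618765889551019445759400441
Multiplications needed: 6 (6 lines after 11^1)

11^34 = 255476698618765889551019445759400441. Using exponentiation by squaring, this requires 6 multiplications. The key idea: if the exponent is even, square the half-power; if odd, multiply by the base once.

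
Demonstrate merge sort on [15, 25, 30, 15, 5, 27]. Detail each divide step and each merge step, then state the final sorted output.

Merge sort trace:

Split: [15, 25, 30, 15, 5, 27] -> [15, 25, 30] and [15, 5, 27]
  Split: [15, 25, 30] -> [15] and [25, 30]
    Split: [25, 30] -> [25] and [30]
    Merge: [25] + [30] -> [25, 30]
  Merge: [15] + [25, 30] -> [15, 25, 30]
  Split: [15, 5, 27] -> [15] and [5, 27]
    Split: [5, 27] -> [5] and [27]
    Merge: [5] + [27] -> [5, 27]
  Merge: [15] + [5, 27] -> [5, 15, 27]
Merge: [15, 25, 30] + [5, 15, 27] -> [5, 15, 15, 25, 27, 30]

Final sorted array: [5, 15, 15, 25, 27, 30]

The merge sort proceeds by recursively splitting the array and merging sorted halves.
After all merges, the sorted array is [5, 15, 15, 25, 27, 30].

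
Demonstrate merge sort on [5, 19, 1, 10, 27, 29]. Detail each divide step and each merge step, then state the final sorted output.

Merge sort trace:

Split: [5, 19, 1, 10, 27, 29] -> [5, 19, 1] and [10, 27, 29]
  Split: [5, 19, 1] -> [5] and [19, 1]
    Split: [19, 1] -> [19] and [1]
    Merge: [19] + [1] -> [1, 19]
  Merge: [5] + [1, 19] -> [1, 5, 19]
  Split: [10, 27, 29] -> [10] and [27, 29]
    Split: [27, 29] -> [27] and [29]
    Merge: [27] + [29] -> [27, 29]
  Merge: [10] + [27, 29] -> [10, 27, 29]
Merge: [1, 5, 19] + [10, 27, 29] -> [1, 5, 10, 19, 27, 29]

Final sorted array: [1, 5, 10, 19, 27, 29]

The merge sort proceeds by recursively splitting the array and merging sorted halves.
After all merges, the sorted array is [1, 5, 10, 19, 27, 29].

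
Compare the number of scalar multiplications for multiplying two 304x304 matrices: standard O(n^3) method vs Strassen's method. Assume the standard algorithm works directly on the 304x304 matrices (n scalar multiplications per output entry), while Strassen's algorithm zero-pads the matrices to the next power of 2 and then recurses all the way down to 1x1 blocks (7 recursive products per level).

Matrix multiplication for 304x304 matrices:

Strassen's algorithm requires power-of-2 dimensions. Pad 304x304 to 512x512 (next power of 2).

Standard algorithm: 304^3 = 28094464 multiplications
Strassen's algorithm: 7^(log2(512)) = 7^9 = 40353607 multiplications
Difference: 28094464 - 40353607 = -12259143 (Strassen uses MORE here due to padding overhead — for small or just-over-power-of-2 n, padding can outweigh the per-level savings)

Standard: 28094464 multiplications (304^3). Strassen: 40353607 multiplications (7^9, after padding to 512x512). Strassen reduces 8 recursive multiplications to 7 at each level.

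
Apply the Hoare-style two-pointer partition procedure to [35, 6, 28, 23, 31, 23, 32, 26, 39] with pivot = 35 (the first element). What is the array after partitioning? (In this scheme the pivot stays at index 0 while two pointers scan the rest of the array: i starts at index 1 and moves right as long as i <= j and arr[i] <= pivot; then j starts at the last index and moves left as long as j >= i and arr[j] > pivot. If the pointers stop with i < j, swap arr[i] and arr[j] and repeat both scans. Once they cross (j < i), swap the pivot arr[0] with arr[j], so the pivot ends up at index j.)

Hoare-style two-pointer partition with pivot = 35:

Initial array: [35, 6, 28, 23, 31, 23, 32, 26, 39]

Pointers start at i = 1, j = 8.
i ends at 8, j ends at 7: the pointers have crossed (j < i), so scanning stops.

Swap pivot arr[0] with arr[7] to place pivot at position 7: [26, 6, 28, 23, 31, 23, 32, 35, 39]
Pivot position: 7

After partitioning with pivot 35, the array becomes [26, 6, 28, 23, 31, 23, 32, 35, 39]. The pivot is placed at index 7. All elements to the left of the pivot are <= 35, and all elements to the right are > 35.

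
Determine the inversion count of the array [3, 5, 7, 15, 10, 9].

Finding inversions in [3, 5, 7, 15, 10, 9]:

(3, 4): arr[3]=15 > arr[4]=10
(3, 5): arr[3]=15 > arr[5]=9
(4, 5): arr[4]=10 > arr[5]=9

Total inversions: 3

The array has 3 inversion(s): (3,4), (3,5), (4,5). Each pair (i,j) satisfies i < j and arr[i] > arr[j].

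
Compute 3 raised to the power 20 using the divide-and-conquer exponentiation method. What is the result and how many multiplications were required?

Computing 3^20 by squaring (build up from 3^1; each line after the first costs one multiplication):

3^1 = 3
3^2 = (3^1)^2 = 3^2 = 9
3^4 = (3^2)^2 = 9^2 = 81
3^5 = 3 * 3^4 = 3 * 81 = 243
3^10 = (3^5)^2 = 243^2 = 59049
3^20 = (3^10)^2 = 59049^2 = 3486784401

Result: 3486784401
Multiplications needed: 5 (5 lines after 3^1)

3^20 = 3486784401. Using exponentiation by squaring, this requires 5 multiplications. The key idea: if the exponent is even, square the half-power; if odd, multiply by the base once.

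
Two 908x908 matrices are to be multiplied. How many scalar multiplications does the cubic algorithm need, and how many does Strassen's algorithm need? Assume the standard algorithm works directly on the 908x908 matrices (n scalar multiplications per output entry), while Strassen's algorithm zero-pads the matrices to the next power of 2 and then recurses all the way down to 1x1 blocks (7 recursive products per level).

Matrix multiplication for 908x908 matrices:

Strassen's algorithm requires power-of-2 dimensions. Pad 908x908 to 1024x1024 (next power of 2).

Standard algorithm: 908^3 = 748613312 multiplications
Strassen's algorithm: 7^(log2(1024)) = 7^10 = 282475249 multiplications
Savings: 748613312 - 282475249 = 466138063 multiplications

Standard: 748613312 multiplications (908^3). Strassen: 282475249 multiplications (7^10, after padding to 1024x1024). Strassen reduces 8 recursive multiplications to 7 at each level.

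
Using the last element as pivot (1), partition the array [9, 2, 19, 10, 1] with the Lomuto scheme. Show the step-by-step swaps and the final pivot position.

Lomuto partition with pivot = 1:

Initial array: [9, 2, 19, 10, 1]

arr[0]=9 > 1: no swap
arr[1]=2 > 1: no swap
arr[2]=19 > 1: no swap
arr[3]=10 > 1: no swap

Place pivot at position 0: [1, 2, 19, 10, 9]
Pivot position: 0

After partitioning with pivot 1, the array becomes [1, 2, 19, 10, 9]. The pivot is placed at index 0. All elements to the left of the pivot are <= 1, and all elements to the right are > 1.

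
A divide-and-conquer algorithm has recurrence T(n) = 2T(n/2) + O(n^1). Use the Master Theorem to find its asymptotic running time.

Master Theorem for T(n) = 2T(n/2) + O(n^1):

a = 2, b = 2, c = 1
log_b(a) = log_2(2) = 1.0000

Case 2: c = 1 = log_2(2) = 1.0000
T(n) = O(n^1 log n) = O(n log n)

For T(n) = 2T(n/2) + O(n^1): log_2(2) = 1.0000. This is Case 2 of the Master Theorem (c = log_b(a), equal work at all levels), giving O(n log n).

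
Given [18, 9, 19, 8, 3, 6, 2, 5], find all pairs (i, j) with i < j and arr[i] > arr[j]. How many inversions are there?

Finding inversions in [18, 9, 19, 8, 3, 6, 2, 5]:

(0, 1): arr[0]=18 > arr[1]=9
(0, 3): arr[0]=18 > arr[3]=8
(0, 4): arr[0]=18 > arr[4]=3
(0, 5): arr[0]=18 > arr[5]=6
(0, 6): arr[0]=18 > arr[6]=2
(0, 7): arr[0]=18 > arr[7]=5
(1, 3): arr[1]=9 > arr[3]=8
(1, 4): arr[1]=9 > arr[4]=3
(1, 5): arr[1]=9 > arr[5]=6
(1, 6): arr[1]=9 > arr[6]=2
(1, 7): arr[1]=9 > arr[7]=5
(2, 3): arr[2]=19 > arr[3]=8
(2, 4): arr[2]=19 > arr[4]=3
(2, 5): arr[2]=19 > arr[5]=6
(2, 6): arr[2]=19 > arr[6]=2
(2, 7): arr[2]=19 > arr[7]=5
(3, 4): arr[3]=8 > arr[4]=3
(3, 5): arr[3]=8 > arr[5]=6
(3, 6): arr[3]=8 > arr[6]=2
(3, 7): arr[3]=8 > arr[7]=5
(4, 6): arr[4]=3 > arr[6]=2
(5, 6): arr[5]=6 > arr[6]=2
(5, 7): arr[5]=6 > arr[7]=5

Total inversions: 23

The array has 23 inversion(s): (0,1), (0,3), (0,4), (0,5), (0,6), (0,7), (1,3), (1,4), (1,5), (1,6), (1,7), (2,3), (2,4), (2,5), (2,6), (2,7), (3,4), (3,5), (3,6), (3,7), (4,6), (5,6), (5,7). Each pair (i,j) satisfies i < j and arr[i] > arr[j].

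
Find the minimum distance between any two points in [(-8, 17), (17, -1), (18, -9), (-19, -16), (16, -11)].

Computing all pairwise distances among 5 points:

d((-8, 17), (17, -1)) = 30.8058
d((-8, 17), (18, -9)) = 36.7696
d((-8, 17), (-19, -16)) = 34.7851
d((-8, 17), (16, -11)) = 36.8782
d((17, -1), (18, -9)) = 8.0623
d((17, -1), (-19, -16)) = 39.0
d((17, -1), (16, -11)) = 10.0499
d((18, -9), (-19, -16)) = 37.6563
d((18, -9), (16, -11)) = 2.8284 <-- minimum
d((-19, -16), (16, -11)) = 35.3553

Closest pair: (18, -9) and (16, -11) with distance 2.8284

The closest pair is (18, -9) and (16, -11) with Euclidean distance 2.8284. For 5 points, brute-force pairwise comparison is shown above. For large n, the divide-and-conquer algorithm (sort by x, recurse on halves, check the dividing strip) achieves O(n log n).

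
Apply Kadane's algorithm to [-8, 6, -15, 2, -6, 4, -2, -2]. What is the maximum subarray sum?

Using Kadane's algorithm on [-8, 6, -15, 2, -6, 4, -2, -2]:

Scanning through the array:
Position 1 (value 6): max_ending_here = 6, max_so_far = 6
Position 2 (value -15): max_ending_here = -9, max_so_far = 6
Position 3 (value 2): max_ending_here = 2, max_so_far = 6
Position 4 (value -6): max_ending_here = -4, max_so_far = 6
Position 5 (value 4): max_ending_here = 4, max_so_far = 6
Position 6 (value -2): max_ending_here = 2, max_so_far = 6
Position 7 (value -2): max_ending_here = 0, max_so_far = 6

Maximum subarray: [6]
Maximum sum: 6

The maximum subarray is [6] with sum 6. This subarray runs from index 1 to index 1.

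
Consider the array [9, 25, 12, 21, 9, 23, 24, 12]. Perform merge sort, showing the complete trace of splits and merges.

Merge sort trace:

Split: [9, 25, 12, 21, 9, 23, 24, 12] -> [9, 25, 12, 21] and [9, 23, 24, 12]
  Split: [9, 25, 12, 21] -> [9, 25] and [12, 21]
    Split: [9, 25] -> [9] and [25]
    Merge: [9] + [25] -> [9, 25]
    Split: [12, 21] -> [12] and [21]
    Merge: [12] + [21] -> [12, 21]
  Merge: [9, 25] + [12, 21] -> [9, 12, 21, 25]
  Split: [9, 23, 24, 12] -> [9, 23] and [24, 12]
    Split: [9, 23] -> [9] and [23]
    Merge: [9] + [23] -> [9, 23]
    Split: [24, 12] -> [24] and [12]
    Merge: [24] + [12] -> [12, 24]
  Merge: [9, 23] + [12, 24] -> [9, 12, 23, 24]
Merge: [9, 12, 21, 25] + [9, 12, 23, 24] -> [9, 9, 12, 12, 21, 23, 24, 25]

Final sorted array: [9, 9, 12, 12, 21, 23, 24, 25]

The merge sort proceeds by recursively splitting the array and merging sorted halves.
After all merges, the sorted array is [9, 9, 12, 12, 21, 23, 24, 25].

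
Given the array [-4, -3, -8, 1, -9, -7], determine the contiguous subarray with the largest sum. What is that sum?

Using Kadane's algorithm on [-4, -3, -8, 1, -9, -7]:

Scanning through the array:
Position 1 (value -3): max_ending_here = -3, max_so_far = -3
Position 2 (value -8): max_ending_here = -8, max_so_far = -3
Position 3 (value 1): max_ending_here = 1, max_so_far = 1
Position 4 (value -9): max_ending_here = -8, max_so_far = 1
Position 5 (value -7): max_ending_here = -7, max_so_far = 1

Maximum subarray: [1]
Maximum sum: 1

The maximum subarray is [1] with sum 1. This subarray runs from index 3 to index 3.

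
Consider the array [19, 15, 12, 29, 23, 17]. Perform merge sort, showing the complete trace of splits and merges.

Merge sort trace:

Split: [19, 15, 12, 29, 23, 17] -> [19, 15, 12] and [29, 23, 17]
  Split: [19, 15, 12] -> [19] and [15, 12]
    Split: [15, 12] -> [15] and [12]
    Merge: [15] + [12] -> [12, 15]
  Merge: [19] + [12, 15] -> [12, 15, 19]
  Split: [29, 23, 17] -> [29] and [23, 17]
    Split: [23, 17] -> [23] and [17]
    Merge: [23] + [17] -> [17, 23]
  Merge: [29] + [17, 23] -> [17, 23, 29]
Merge: [12, 15, 19] + [17, 23, 29] -> [12, 15, 17, 19, 23, 29]

Final sorted array: [12, 15, 17, 19, 23, 29]

The merge sort proceeds by recursively splitting the array and merging sorted halves.
After all merges, the sorted array is [12, 15, 17, 19, 23, 29].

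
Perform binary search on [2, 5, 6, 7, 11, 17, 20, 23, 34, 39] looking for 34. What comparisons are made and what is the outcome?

Binary search for 34 in [2, 5, 6, 7, 11, 17, 20, 23, 34, 39]:

lo=0, hi=9, mid=4, arr[mid]=11 -> 11 < 34, search right half
lo=5, hi=9, mid=7, arr[mid]=23 -> 23 < 34, search right half
lo=8, hi=9, mid=8, arr[mid]=34 -> Found target at index 8!

Binary search finds 34 at index 8 after 3 comparisons. The search repeatedly halves the search space by comparing with the middle element.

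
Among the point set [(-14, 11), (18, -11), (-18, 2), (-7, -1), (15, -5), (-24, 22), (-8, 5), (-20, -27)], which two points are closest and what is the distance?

Computing all pairwise distances among 8 points:

d((-14, 11), (18, -11)) = 38.833
d((-14, 11), (-18, 2)) = 9.8489
d((-14, 11), (-7, -1)) = 13.8924
d((-14, 11), (15, -5)) = 33.121
d((-14, 11), (-24, 22)) = 14.8661
d((-14, 11), (-8, 5)) = 8.4853
d((-14, 11), (-20, -27)) = 38.4708
d((18, -11), (-18, 2)) = 38.2753
d((18, -11), (-7, -1)) = 26.9258
d((18, -11), (15, -5)) = 6.7082
d((18, -11), (-24, 22)) = 53.4135
d((18, -11), (-8, 5)) = 30.5287
d((18, -11), (-20, -27)) = 41.2311
d((-18, 2), (-7, -1)) = 11.4018
d((-18, 2), (15, -5)) = 33.7343
d((-18, 2), (-24, 22)) = 20.8806
d((-18, 2), (-8, 5)) = 10.4403
d((-18, 2), (-20, -27)) = 29.0689
d((-7, -1), (15, -5)) = 22.3607
d((-7, -1), (-24, 22)) = 28.6007
d((-7, -1), (-8, 5)) = 6.0828 <-- minimum
d((-7, -1), (-20, -27)) = 29.0689
d((15, -5), (-24, 22)) = 47.4342
d((15, -5), (-8, 5)) = 25.0799
d((15, -5), (-20, -27)) = 41.3401
d((-24, 22), (-8, 5)) = 23.3452
d((-24, 22), (-20, -27)) = 49.163
d((-8, 5), (-20, -27)) = 34.176

Closest pair: (-7, -1) and (-8, 5) with distance 6.0828

The closest pair is (-7, -1) and (-8, 5) with Euclidean distance 6.0828. For 8 points, brute-force pairwise comparison is shown above. For large n, the divide-and-conquer algorithm (sort by x, recurse on halves, check the dividing strip) achieves O(n log n).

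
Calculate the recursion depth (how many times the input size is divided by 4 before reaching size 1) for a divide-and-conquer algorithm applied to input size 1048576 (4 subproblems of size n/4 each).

For divide and conquer with division factor 4:

Problem sizes at each level:
Level 0: 1048576
Level 1: 262144
Level 2: 65536
Level 3: 16384
Level 4: 4096
Level 5: 1024
Level 6: 256
Level 7: 64
Level 8: 16
Level 9: 4
Level 10: 1

The root is level 0 and the size-1 base case is level 10 (the tree spans levels 0 through 10, i.e. 11 levels counting the root), so the depth is the number of divisions: log_4(1048576) = 10

The recursion tree depth is log_4(1048576) = 10. At each level, the problem size is divided by 4, so it takes 10 divisions to reduce to a base case of size 1. The algorithm makes 4 recursive calls at each level.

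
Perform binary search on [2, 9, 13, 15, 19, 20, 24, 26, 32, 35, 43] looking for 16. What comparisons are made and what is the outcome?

Binary search for 16 in [2, 9, 13, 15, 19, 20, 24, 26, 32, 35, 43]:

lo=0, hi=10, mid=5, arr[mid]=20 -> 20 > 16, search left half
lo=0, hi=4, mid=2, arr[mid]=13 -> 13 < 16, search right half
lo=3, hi=4, mid=3, arr[mid]=15 -> 15 < 16, search right half
lo=4, hi=4, mid=4, arr[mid]=19 -> 19 > 16, search left half
lo=4 > hi=3, target 16 not found

Binary search determines that 16 is not in the array after 4 comparisons. The search space was exhausted without finding the target.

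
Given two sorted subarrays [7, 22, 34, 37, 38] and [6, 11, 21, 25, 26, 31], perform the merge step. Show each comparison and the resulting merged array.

Merging process:

Compare 7 vs 6: take 6 from right. Merged: [6]
Compare 7 vs 11: take 7 from left. Merged: [6, 7]
Compare 22 vs 11: take 11 from right. Merged: [6, 7, 11]
Compare 22 vs 21: take 21 from right. Merged: [6, 7, 11, 21]
Compare 22 vs 25: take 22 from left. Merged: [6, 7, 11, 21, 22]
Compare 34 vs 25: take 25 from right. Merged: [6, 7, 11, 21, 22, 25]
Compare 34 vs 26: take 26 from right. Merged: [6, 7, 11, 21, 22, 25, 26]
Compare 34 vs 31: take 31 from right. Merged: [6, 7, 11, 21, 22, 25, 26, 31]
Append remaining from left: [34, 37, 38]. Merged: [6, 7, 11, 21, 22, 25, 26, 31, 34, 37, 38]

Final merged array: [6, 7, 11, 21, 22, 25, 26, 31, 34, 37, 38]
Total comparisons: 8

The merged array is [6, 7, 11, 21, 22, 25, 26, 31, 34, 37, 38], requiring 8 comparisons. The merge step runs in O(n) time where n is the total number of elements.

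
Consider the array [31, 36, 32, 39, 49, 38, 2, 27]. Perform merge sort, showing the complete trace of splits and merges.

Merge sort trace:

Split: [31, 36, 32, 39, 49, 38, 2, 27] -> [31, 36, 32, 39] and [49, 38, 2, 27]
  Split: [31, 36, 32, 39] -> [31, 36] and [32, 39]
    Split: [31, 36] -> [31] and [36]
    Merge: [31] + [36] -> [31, 36]
    Split: [32, 39] -> [32] and [39]
    Merge: [32] + [39] -> [32, 39]
  Merge: [31, 36] + [32, 39] -> [31, 32, 36, 39]
  Split: [49, 38, 2, 27] -> [49, 38] and [2, 27]
    Split: [49, 38] -> [49] and [38]
    Merge: [49] + [38] -> [38, 49]
    Split: [2, 27] -> [2] and [27]
    Merge: [2] + [27] -> [2, 27]
  Merge: [38, 49] + [2, 27] -> [2, 27, 38, 49]
Merge: [31, 32, 36, 39] + [2, 27, 38, 49] -> [2, 27, 31, 32, 36, 38, 39, 49]

Final sorted array: [2, 27, 31, 32, 36, 38, 39, 49]

The merge sort proceeds by recursively splitting the array and merging sorted halves.
After all merges, the sorted array is [2, 27, 31, 32, 36, 38, 39, 49].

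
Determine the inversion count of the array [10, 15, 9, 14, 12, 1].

Finding inversions in [10, 15, 9, 14, 12, 1]:

(0, 2): arr[0]=10 > arr[2]=9
(0, 5): arr[0]=10 > arr[5]=1
(1, 2): arr[1]=15 > arr[2]=9
(1, 3): arr[1]=15 > arr[3]=14
(1, 4): arr[1]=15 > arr[4]=12
(1, 5): arr[1]=15 > arr[5]=1
(2, 5): arr[2]=9 > arr[5]=1
(3, 4): arr[3]=14 > arr[4]=12
(3, 5): arr[3]=14 > arr[5]=1
(4, 5): arr[4]=12 > arr[5]=1

Total inversions: 10

The array has 10 inversion(s): (0,2), (0,5), (1,2), (1,3), (1,4), (1,5), (2,5), (3,4), (3,5), (4,5). Each pair (i,j) satisfies i < j and arr[i] > arr[j].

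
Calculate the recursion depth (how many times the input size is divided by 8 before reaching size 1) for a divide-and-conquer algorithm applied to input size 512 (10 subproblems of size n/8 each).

For divide and conquer with division factor 8:

Problem sizes at each level:
Level 0: 512
Level 1: 64
Level 2: 8
Level 3: 1

The root is level 0 and the size-1 base case is level 3 (the tree spans levels 0 through 3, i.e. 4 levels counting the root), so the depth is the number of divisions: log_8(512) = 3

The recursion tree depth is log_8(512) = 3. At each level, the problem size is divided by 8, so it takes 3 divisions to reduce to a base case of size 1. The algorithm makes 10 recursive calls at each level.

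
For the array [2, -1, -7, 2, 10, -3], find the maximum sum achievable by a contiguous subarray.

Using Kadane's algorithm on [2, -1, -7, 2, 10, -3]:

Scanning through the array:
Position 1 (value -1): max_ending_here = 1, max_so_far = 2
Position 2 (value -7): max_ending_here = -6, max_so_far = 2
Position 3 (value 2): max_ending_here = 2, max_so_far = 2
Position 4 (value 10): max_ending_here = 12, max_so_far = 12
Position 5 (value -3): max_ending_here = 9, max_so_far = 12

Maximum subarray: [2, 10]
Maximum sum: 12

The maximum subarray is [2, 10] with sum 12. This subarray runs from index 3 to index 4.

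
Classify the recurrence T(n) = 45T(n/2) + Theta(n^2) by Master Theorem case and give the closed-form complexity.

Master Theorem for T(n) = 45T(n/2) + O(n^2):

a = 45, b = 2, c = 2
log_b(a) = log_2(45) = 5.4919

Case 1: c = 2 < log_2(45) = 5.4919
T(n) = O(n^(log_2 45))

For T(n) = 45T(n/2) + O(n^2): log_2(45) = 5.4919. This is Case 1 of the Master Theorem (c < log_b(a), work dominated by leaves), giving O(n^(log_2 45)).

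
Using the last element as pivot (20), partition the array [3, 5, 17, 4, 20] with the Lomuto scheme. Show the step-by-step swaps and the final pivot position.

Lomuto partition with pivot = 20:

Initial array: [3, 5, 17, 4, 20]

arr[0]=3 <= 20: swap with position 0, array becomes [3, 5, 17, 4, 20]
arr[1]=5 <= 20: swap with position 1, array becomes [3, 5, 17, 4, 20]
arr[2]=17 <= 20: swap with position 2, array becomes [3, 5, 17, 4, 20]
arr[3]=4 <= 20: swap with position 3, array becomes [3, 5, 17, 4, 20]

Place pivot at position 4: [3, 5, 17, 4, 20]
Pivot position: 4

After partitioning with pivot 20, the array becomes [3, 5, 17, 4, 20]. The pivot is placed at index 4. All elements to the left of the pivot are <= 20, and all elements to the right are > 20.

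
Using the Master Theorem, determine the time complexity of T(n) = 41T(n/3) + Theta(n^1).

Master Theorem for T(n) = 41T(n/3) + O(n^1):

a = 41, b = 3, c = 1
log_b(a) = log_3(41) = 3.3802

Case 1: c = 1 < log_3(41) = 3.3802
T(n) = O(n^(log_3 41))

For T(n) = 41T(n/3) + O(n^1): log_3(41) = 3.3802. This is Case 1 of the Master Theorem (c < log_b(a), work dominated by leaves), giving O(n^(log_3 41)).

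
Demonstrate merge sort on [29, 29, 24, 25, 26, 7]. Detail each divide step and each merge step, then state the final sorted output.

Merge sort trace:

Split: [29, 29, 24, 25, 26, 7] -> [29, 29, 24] and [25, 26, 7]
  Split: [29, 29, 24] -> [29] and [29, 24]
    Split: [29, 24] -> [29] and [24]
    Merge: [29] + [24] -> [24, 29]
  Merge: [29] + [24, 29] -> [24, 29, 29]
  Split: [25, 26, 7] -> [25] and [26, 7]
    Split: [26, 7] -> [26] and [7]
    Merge: [26] + [7] -> [7, 26]
  Merge: [25] + [7, 26] -> [7, 25, 26]
Merge: [24, 29, 29] + [7, 25, 26] -> [7, 24, 25, 26, 29, 29]

Final sorted array: [7, 24, 25, 26, 29, 29]

The merge sort proceeds by recursively splitting the array and merging sorted halves.
After all merges, the sorted array is [7, 24, 25, 26, 29, 29].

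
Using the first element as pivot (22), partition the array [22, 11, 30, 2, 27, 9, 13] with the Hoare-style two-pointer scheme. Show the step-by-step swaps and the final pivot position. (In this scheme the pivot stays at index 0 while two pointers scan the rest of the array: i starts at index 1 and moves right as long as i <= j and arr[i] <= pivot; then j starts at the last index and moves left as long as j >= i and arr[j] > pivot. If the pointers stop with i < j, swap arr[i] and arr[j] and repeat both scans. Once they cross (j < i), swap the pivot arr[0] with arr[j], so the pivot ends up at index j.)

Hoare-style two-pointer partition with pivot = 22:

Initial array: [22, 11, 30, 2, 27, 9, 13]

Pointers start at i = 1, j = 6.
i stops at index 2 (arr[2]=30 > 22), j stops at index 6 (arr[6]=13 <= 22): swap arr[2] and arr[6], array becomes [22, 11, 13, 2, 27, 9, 30]
i stops at index 4 (arr[4]=27 > 22), j stops at index 5 (arr[5]=9 <= 22): swap arr[4] and arr[5], array becomes [22, 11, 13, 2, 9, 27, 30]
i ends at 5, j ends at 4: the pointers have crossed (j < i), so scanning stops.

Swap pivot arr[0] with arr[4] to place pivot at position 4: [9, 11, 13, 2, 22, 27, 30]
Pivot position: 4

After partitioning with pivot 22, the array becomes [9, 11, 13, 2, 22, 27, 30]. The pivot is placed at index 4. All elements to the left of the pivot are <= 22, and all elements to the right are > 22.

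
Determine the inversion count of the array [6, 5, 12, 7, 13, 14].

Finding inversions in [6, 5, 12, 7, 13, 14]:

(0, 1): arr[0]=6 > arr[1]=5
(2, 3): arr[2]=12 > arr[3]=7

Total inversions: 2

The array has 2 inversion(s): (0,1), (2,3). Each pair (i,j) satisfies i < j and arr[i] > arr[j].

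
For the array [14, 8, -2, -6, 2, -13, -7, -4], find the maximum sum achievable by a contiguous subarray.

Using Kadane's algorithm on [14, 8, -2, -6, 2, -13, -7, -4]:

Scanning through the array:
Position 1 (value 8): max_ending_here = 22, max_so_far = 22
Position 2 (value -2): max_ending_here = 20, max_so_far = 22
Position 3 (value -6): max_ending_here = 14, max_so_far = 22
Position 4 (value 2): max_ending_here = 16, max_so_far = 22
Position 5 (value -13): max_ending_here = 3, max_so_far = 22
Position 6 (value -7): max_ending_here = -4, max_so_far = 22
Position 7 (value -4): max_ending_here = -4, max_so_far = 22

Maximum subarray: [14, 8]
Maximum sum: 22

The maximum subarray is [14, 8] with sum 22. This subarray runs from index 0 to index 1.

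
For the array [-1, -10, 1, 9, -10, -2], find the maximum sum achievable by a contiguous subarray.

Using Kadane's algorithm on [-1, -10, 1, 9, -10, -2]:

Scanning through the array:
Position 1 (value -10): max_ending_here = -10, max_so_far = -1
Position 2 (value 1): max_ending_here = 1, max_so_far = 1
Position 3 (value 9): max_ending_here = 10, max_so_far = 10
Position 4 (value -10): max_ending_here = 0, max_so_far = 10
Position 5 (value -2): max_ending_here = -2, max_so_far = 10

Maximum subarray: [1, 9]
Maximum sum: 10

The maximum subarray is [1, 9] with sum 10. This subarray runs from index 2 to index 3.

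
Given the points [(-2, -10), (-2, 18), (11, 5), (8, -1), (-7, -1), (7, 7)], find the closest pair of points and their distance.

Computing all pairwise distances among 6 points:

d((-2, -10), (-2, 18)) = 28.0
d((-2, -10), (11, 5)) = 19.8494
d((-2, -10), (8, -1)) = 13.4536
d((-2, -10), (-7, -1)) = 10.2956
d((-2, -10), (7, 7)) = 19.2354
d((-2, 18), (11, 5)) = 18.3848
d((-2, 18), (8, -1)) = 21.4709
d((-2, 18), (-7, -1)) = 19.6469
d((-2, 18), (7, 7)) = 14.2127
d((11, 5), (8, -1)) = 6.7082
d((11, 5), (-7, -1)) = 18.9737
d((11, 5), (7, 7)) = 4.4721 <-- minimum
d((8, -1), (-7, -1)) = 15.0
d((8, -1), (7, 7)) = 8.0623
d((-7, -1), (7, 7)) = 16.1245

Closest pair: (11, 5) and (7, 7) with distance 4.4721

The closest pair is (11, 5) and (7, 7) with Euclidean distance 4.4721. For 6 points, brute-force pairwise comparison is shown above. For large n, the divide-and-conquer algorithm (sort by x, recurse on halves, check the dividing strip) achieves O(n log n).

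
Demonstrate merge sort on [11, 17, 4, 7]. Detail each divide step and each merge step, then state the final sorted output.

Merge sort trace:

Split: [11, 17, 4, 7] -> [11, 17] and [4, 7]
  Split: [11, 17] -> [11] and [17]
  Merge: [11] + [17] -> [11, 17]
  Split: [4, 7] -> [4] and [7]
  Merge: [4] + [7] -> [4, 7]
Merge: [11, 17] + [4, 7] -> [4, 7, 11, 17]

Final sorted array: [4, 7, 11, 17]

The merge sort proceeds by recursively splitting the array and merging sorted halves.
After all merges, the sorted array is [4, 7, 11, 17].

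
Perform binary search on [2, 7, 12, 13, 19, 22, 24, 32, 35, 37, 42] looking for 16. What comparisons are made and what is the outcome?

Binary search for 16 in [2, 7, 12, 13, 19, 22, 24, 32, 35, 37, 42]:

lo=0, hi=10, mid=5, arr[mid]=22 -> 22 > 16, search left half
lo=0, hi=4, mid=2, arr[mid]=12 -> 12 < 16, search right half
lo=3, hi=4, mid=3, arr[mid]=13 -> 13 < 16, search right half
lo=4, hi=4, mid=4, arr[mid]=19 -> 19 > 16, search left half
lo=4 > hi=3, target 16 not found

Binary search determines that 16 is not in the array after 4 comparisons. The search space was exhausted without finding the target.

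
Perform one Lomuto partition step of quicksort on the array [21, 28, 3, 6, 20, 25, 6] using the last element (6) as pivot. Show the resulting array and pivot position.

Lomuto partition with pivot = 6:

Initial array: [21, 28, 3, 6, 20, 25, 6]

arr[0]=21 > 6: no swap
arr[1]=28 > 6: no swap
arr[2]=3 <= 6: swap with position 0, array becomes [3, 28, 21, 6, 20, 25, 6]
arr[3]=6 <= 6: swap with position 1, array becomes [3, 6, 21, 28, 20, 25, 6]
arr[4]=20 > 6: no swap
arr[5]=25 > 6: no swap

Place pivot at position 2: [3, 6, 6, 28, 20, 25, 21]
Pivot position: 2

After partitioning with pivot 6, the array becomes [3, 6, 6, 28, 20, 25, 21]. The pivot is placed at index 2. All elements to the left of the pivot are <= 6, and all elements to the right are > 6.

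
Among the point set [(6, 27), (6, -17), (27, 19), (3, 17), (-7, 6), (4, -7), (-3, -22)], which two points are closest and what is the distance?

Computing all pairwise distances among 7 points:

d((6, 27), (6, -17)) = 44.0
d((6, 27), (27, 19)) = 22.4722
d((6, 27), (3, 17)) = 10.4403
d((6, 27), (-7, 6)) = 24.6982
d((6, 27), (4, -7)) = 34.0588
d((6, 27), (-3, -22)) = 49.8197
d((6, -17), (27, 19)) = 41.6773
d((6, -17), (3, 17)) = 34.1321
d((6, -17), (-7, 6)) = 26.4197
d((6, -17), (4, -7)) = 10.198 <-- minimum
d((6, -17), (-3, -22)) = 10.2956
d((27, 19), (3, 17)) = 24.0832
d((27, 19), (-7, 6)) = 36.4005
d((27, 19), (4, -7)) = 34.7131
d((27, 19), (-3, -22)) = 50.8035
d((3, 17), (-7, 6)) = 14.8661
d((3, 17), (4, -7)) = 24.0208
d((3, 17), (-3, -22)) = 39.4588
d((-7, 6), (4, -7)) = 17.0294
d((-7, 6), (-3, -22)) = 28.2843
d((4, -7), (-3, -22)) = 16.5529

Closest pair: (6, -17) and (4, -7) with distance 10.198

The closest pair is (6, -17) and (4, -7) with Euclidean distance 10.198. For 7 points, brute-force pairwise comparison is shown above. For large n, the divide-and-conquer algorithm (sort by x, recurse on halves, check the dividing strip) achieves O(n log n).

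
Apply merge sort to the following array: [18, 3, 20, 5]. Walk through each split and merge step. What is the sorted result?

Merge sort trace:

Split: [18, 3, 20, 5] -> [18, 3] and [20, 5]
  Split: [18, 3] -> [18] and [3]
  Merge: [18] + [3] -> [3, 18]
  Split: [20, 5] -> [20] and [5]
  Merge: [20] + [5] -> [5, 20]
Merge: [3, 18] + [5, 20] -> [3, 5, 18, 20]

Final sorted array: [3, 5, 18, 20]

The merge sort proceeds by recursively splitting the array and merging sorted halves.
After all merges, the sorted array is [3, 5, 18, 20].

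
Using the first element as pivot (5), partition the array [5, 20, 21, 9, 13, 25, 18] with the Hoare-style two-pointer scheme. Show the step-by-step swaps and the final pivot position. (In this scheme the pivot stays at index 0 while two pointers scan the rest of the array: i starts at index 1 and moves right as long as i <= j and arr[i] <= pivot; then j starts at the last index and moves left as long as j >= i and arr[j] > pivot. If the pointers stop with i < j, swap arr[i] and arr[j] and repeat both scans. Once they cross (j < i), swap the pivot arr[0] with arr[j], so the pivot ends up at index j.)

Hoare-style two-pointer partition with pivot = 5:

Initial array: [5, 20, 21, 9, 13, 25, 18]

Pointers start at i = 1, j = 6.
i ends at 1, j ends at 0: the pointers have crossed (j < i), so scanning stops.

j = 0, so swapping arr[0] with arr[j] leaves the pivot at position 0: [5, 20, 21, 9, 13, 25, 18]
Pivot position: 0

After partitioning with pivot 5, the array becomes [5, 20, 21, 9, 13, 25, 18]. The pivot is placed at index 0. All elements to the left of the pivot are <= 5, and all elements to the right are > 5.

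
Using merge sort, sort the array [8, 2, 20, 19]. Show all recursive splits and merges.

Merge sort trace:

Split: [8, 2, 20, 19] -> [8, 2] and [20, 19]
  Split: [8, 2] -> [8] and [2]
  Merge: [8] + [2] -> [2, 8]
  Split: [20, 19] -> [20] and [19]
  Merge: [20] + [19] -> [19, 20]
Merge: [2, 8] + [19, 20] -> [2, 8, 19, 20]

Final sorted array: [2, 8, 19, 20]

The merge sort proceeds by recursively splitting the array and merging sorted halves.
After all merges, the sorted array is [2, 8, 19, 20].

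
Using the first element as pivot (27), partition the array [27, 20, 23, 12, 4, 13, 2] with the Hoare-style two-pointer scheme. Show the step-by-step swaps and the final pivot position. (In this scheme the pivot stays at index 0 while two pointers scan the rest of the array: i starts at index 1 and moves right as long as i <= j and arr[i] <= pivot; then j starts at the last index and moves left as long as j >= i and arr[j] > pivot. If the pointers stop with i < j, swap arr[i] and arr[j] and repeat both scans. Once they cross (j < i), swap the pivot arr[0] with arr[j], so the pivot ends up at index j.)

Hoare-style two-pointer partition with pivot = 27:

Initial array: [27, 20, 23, 12, 4, 13, 2]

Pointers start at i = 1, j = 6.
i ends at 7, j ends at 6: the pointers have crossed (j < i), so scanning stops.

Swap pivot arr[0] with arr[6] to place pivot at position 6: [2, 20, 23, 12, 4, 13, 27]
Pivot position: 6

After partitioning with pivot 27, the array becomes [2, 20, 23, 12, 4, 13, 27]. The pivot is placed at index 6. All elements to the left of the pivot are <= 27, and all elements to the right are > 27.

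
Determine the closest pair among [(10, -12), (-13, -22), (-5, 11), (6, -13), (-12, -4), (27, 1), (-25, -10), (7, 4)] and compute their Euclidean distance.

Computing all pairwise distances among 8 points:

d((10, -12), (-13, -22)) = 25.0799
d((10, -12), (-5, 11)) = 27.4591
d((10, -12), (6, -13)) = 4.1231 <-- minimum
d((10, -12), (-12, -4)) = 23.4094
d((10, -12), (27, 1)) = 21.4009
d((10, -12), (-25, -10)) = 35.0571
d((10, -12), (7, 4)) = 16.2788
d((-13, -22), (-5, 11)) = 33.9559
d((-13, -22), (6, -13)) = 21.0238
d((-13, -22), (-12, -4)) = 18.0278
d((-13, -22), (27, 1)) = 46.1411
d((-13, -22), (-25, -10)) = 16.9706
d((-13, -22), (7, 4)) = 32.8024
d((-5, 11), (6, -13)) = 26.4008
d((-5, 11), (-12, -4)) = 16.5529
d((-5, 11), (27, 1)) = 33.5261
d((-5, 11), (-25, -10)) = 29.0
d((-5, 11), (7, 4)) = 13.8924
d((6, -13), (-12, -4)) = 20.1246
d((6, -13), (27, 1)) = 25.2389
d((6, -13), (-25, -10)) = 31.1448
d((6, -13), (7, 4)) = 17.0294
d((-12, -4), (27, 1)) = 39.3192
d((-12, -4), (-25, -10)) = 14.3178
d((-12, -4), (7, 4)) = 20.6155
d((27, 1), (-25, -10)) = 53.1507
d((27, 1), (7, 4)) = 20.2237
d((-25, -10), (7, 4)) = 34.9285

Closest pair: (10, -12) and (6, -13) with distance 4.1231

The closest pair is (10, -12) and (6, -13) with Euclidean distance 4.1231. For 8 points, brute-force pairwise comparison is shown above. For large n, the divide-and-conquer algorithm (sort by x, recurse on halves, check the dividing strip) achieves O(n log n).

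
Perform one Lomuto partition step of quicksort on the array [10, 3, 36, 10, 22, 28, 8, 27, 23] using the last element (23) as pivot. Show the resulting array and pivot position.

Lomuto partition with pivot = 23:

Initial array: [10, 3, 36, 10, 22, 28, 8, 27, 23]

arr[0]=10 <= 23: swap with position 0, array becomes [10, 3, 36, 10, 22, 28, 8, 27, 23]
arr[1]=3 <= 23: swap with position 1, array becomes [10, 3, 36, 10, 22, 28, 8, 27, 23]
arr[2]=36 > 23: no swap
arr[3]=10 <= 23: swap with position 2, array becomes [10, 3, 10, 36, 22, 28, 8, 27, 23]
arr[4]=22 <= 23: swap with position 3, array becomes [10, 3, 10, 22, 36, 28, 8, 27, 23]
arr[5]=28 > 23: no swap
arr[6]=8 <= 23: swap with position 4, array becomes [10, 3, 10, 22, 8, 28, 36, 27, 23]
arr[7]=27 > 23: no swap

Place pivot at position 5: [10, 3, 10, 22, 8, 23, 36, 27, 28]
Pivot position: 5

After partitioning with pivot 23, the array becomes [10, 3, 10, 22, 8, 23, 36, 27, 28]. The pivot is placed at index 5. All elements to the left of the pivot are <= 23, and all elements to the right are > 23.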